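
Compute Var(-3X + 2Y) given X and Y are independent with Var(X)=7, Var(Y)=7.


Independence => Cov(X,Y)=0
Var(-3X + 2Y) = (-3)^2*Var(X) + 2^2*Var(Y)
= 9*7 + 4*7 = 91

91


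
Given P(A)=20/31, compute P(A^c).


P(A') = 1 - P(A) = 1 - 20/31 = 11/31

11/31


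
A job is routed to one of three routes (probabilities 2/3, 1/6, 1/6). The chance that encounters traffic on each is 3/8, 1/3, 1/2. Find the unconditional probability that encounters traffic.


P(A) = P(A|B1)P(B1) + P(A|B2)P(B2) + P(A|B3)P(B3)
= 3/8*2/3 + 1/3*1/6 + 1/2*1/6
= 1/4 + 1/18 + 1/12 = 7/18

7/18


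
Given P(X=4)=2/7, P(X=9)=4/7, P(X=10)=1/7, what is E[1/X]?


E[1/X] = sum(g(x)*P(x))
= 1/4*2/7 + 1/9*4/7 + 1/10*1/7
= 47/315

47/315


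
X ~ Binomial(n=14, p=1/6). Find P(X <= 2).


P(X<=2) = P(X=0) + P(X=1) + P(X=2)
= 6103515625/78364164096 + 8544921875/39182082048 + 22216796875/78364164096
= 7568359375/13060694016

7568359375/13060694016


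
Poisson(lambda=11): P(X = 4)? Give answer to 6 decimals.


P(X=4) = e^(-11) * 11^4 / 4!
≈ 0.00001670170079 * 14641 / 24
≈ 0.010189

0.010189


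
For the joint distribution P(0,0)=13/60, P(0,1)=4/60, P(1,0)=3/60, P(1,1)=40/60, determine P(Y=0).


P(Y=0) = P(0,0)+P(1,0) = 13/60 + 3/60 = 16/60 = 4/15

4/15


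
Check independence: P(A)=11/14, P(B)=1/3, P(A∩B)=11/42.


P(A)*P(B) = 11/14*1/3 = 11/42
P(A∩B) = 11/42, which equals P(A)P(B), so independent

Yes, A and B are independent


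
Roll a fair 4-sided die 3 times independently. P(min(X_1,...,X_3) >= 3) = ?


P(min >= 3) = P(all X_i >= 3) = (P(X_1 >= 3))^3
= (2/4)^3 = (1/2)^3 = 1/8

1/8


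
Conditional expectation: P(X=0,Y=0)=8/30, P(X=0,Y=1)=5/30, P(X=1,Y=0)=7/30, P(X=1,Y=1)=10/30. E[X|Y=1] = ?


P(Y=1) = 15/30
E[X|Y=1] = (0*5 + 1*10)/15 = 10/15 = 2/3

2/3


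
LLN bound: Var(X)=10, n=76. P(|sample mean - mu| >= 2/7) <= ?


Var(Xbar) = Var(X)/n = 10/76
Chebyshev: P(|Xbar-mu| >= 2/7) <= Var(Xbar)/(2/7)^2 = (5/38)/(4/49) = 245/152
Bound exceeds 1, so trivial bound: 1

1


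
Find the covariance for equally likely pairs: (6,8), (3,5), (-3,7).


E[X]=2, E[Y]=20/3, E[XY]=14
Cov(X,Y) = E[XY] - E[X]E[Y] = 14 - 2*20/3 = 2/3

2/3


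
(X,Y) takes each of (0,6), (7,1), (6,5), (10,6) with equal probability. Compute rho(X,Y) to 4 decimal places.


Cov(X,Y) = -1.6250, Var(X) = 13.1875, Var(Y) = 4.2500
rho = Cov/(sqrt(VarX)*sqrt(VarY)) = -0.2171

-0.2171


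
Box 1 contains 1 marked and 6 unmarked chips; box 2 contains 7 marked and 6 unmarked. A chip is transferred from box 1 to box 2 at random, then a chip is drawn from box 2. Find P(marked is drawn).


P(transfer marked) = 1/7; P(transfer unmarked) = 6/7
If marked transferred: Urn II has 8 marked of 14, so P(marked|marked moved) = 4/7
If unmarked transferred: Urn II has 7 marked of 14, so P(marked|unmarked moved) = 1/2
By total probability: P(marked) = 1/7*4/7 + 6/7*1/2 = 25/49

25/49


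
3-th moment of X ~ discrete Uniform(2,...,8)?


E[X^3] = (1/7) * sum(x^3 for x=2..8)
= 1295/7 = 185

185


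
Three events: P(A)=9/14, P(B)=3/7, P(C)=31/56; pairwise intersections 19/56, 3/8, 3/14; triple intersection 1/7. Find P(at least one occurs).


P(A∪B∪C) = P(A)+P(B)+P(C) - P(AB)-P(AC)-P(BC) + P(ABC)
= 9/14+3/7+31/56 - 19/56-3/8-3/14 + 1/7
= 47/56

47/56


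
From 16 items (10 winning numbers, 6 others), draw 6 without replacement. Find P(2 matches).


P(X=2) = C(10,2)*C(6,4) / C(16,6)
= 45*15 / 8008
= 675/8008

675/8008


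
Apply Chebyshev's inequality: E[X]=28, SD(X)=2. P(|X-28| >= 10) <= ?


k = 10/2 = 5
Chebyshev: P(|X-mu| >= k*sigma) <= 1/k^2 = 1/5^2 = 1/25

1/25


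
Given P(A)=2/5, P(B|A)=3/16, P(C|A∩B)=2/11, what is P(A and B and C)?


P(A∩B∩C) = P(A) * P(B|A) * P(C|A∩B)
= 2/5 * 3/16 * 2/11
= 3/40 * 2/11 = 3/220

3/220


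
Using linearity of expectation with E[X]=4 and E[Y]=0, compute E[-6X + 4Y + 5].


E[-6X + 4Y + 5] = -6*E[X] + 4*E[Y] + 5
= (-6)*(4) + (4)*(0) + (5)
= -24 + 0 + 5 = -19

-19


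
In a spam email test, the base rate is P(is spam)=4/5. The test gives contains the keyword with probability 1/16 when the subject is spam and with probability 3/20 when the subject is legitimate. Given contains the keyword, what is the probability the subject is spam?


P(A) = P(A|B)P(B) + P(A|B')P(B') = 1/16*4/5 + 3/20*1/5 = 2/25
P(B|A) = P(A|B)P(B)/P(A) = (1/20)/(2/25) = 5/8

5/8


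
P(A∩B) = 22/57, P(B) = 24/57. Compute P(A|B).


P(A|B) = P(A∩B)/P(B) = (22/57)/(24/57) = 22/24 = 11/12

11/12


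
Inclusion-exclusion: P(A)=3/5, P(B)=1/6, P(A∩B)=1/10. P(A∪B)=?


P(A∪B) = P(A) + P(B) - P(A∩B)
= 3/5 + 1/6 - 1/10 = 2/3

2/3


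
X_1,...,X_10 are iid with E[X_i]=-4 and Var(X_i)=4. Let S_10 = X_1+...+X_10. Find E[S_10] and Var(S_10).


E[S_n] = n*mu = 10*-4 = -40
Var(S_n) = n*sigma^2 = 10*4 = 40

E[S_10]=-40, Var(S_10)=40


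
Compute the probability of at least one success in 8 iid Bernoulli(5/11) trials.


P(at least one) = 1 - P(none)
P(none) = (1 - 5/11)^8 = (6/11)^8 = 1679616/214358881
P(at least one) = 1 - 1679616/214358881 = 212679265/214358881

212679265/214358881


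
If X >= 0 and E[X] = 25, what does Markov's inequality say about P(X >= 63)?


Markov: P(X >= a) <= E[X]/a
P(X >= 63) <= 25/63

25/63


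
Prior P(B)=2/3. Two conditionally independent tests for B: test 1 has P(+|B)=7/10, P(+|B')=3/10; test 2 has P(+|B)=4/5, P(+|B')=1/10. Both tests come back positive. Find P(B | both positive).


After test 1: P(+) = 7/10*2/3 + 3/10*1/3 = 17/30
P(B|+) = (7/15)/(17/30) = 14/17
After test 2 (use post1 as new prior): P(+) = 4/5*14/17 + 1/10*3/17 = 23/34
P(B|+,+) = (56/85)/(23/34) = 112/115

112/115


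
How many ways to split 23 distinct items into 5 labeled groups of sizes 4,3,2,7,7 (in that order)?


23! = 25852016738884976640000
Denominator: 4!=24 * 3!=6 * 2!=2 * 7!=5040 * 7!=5040
Coefficient = 25852016738884976640000 / 7315660800 = 3533791060800

3533791060800


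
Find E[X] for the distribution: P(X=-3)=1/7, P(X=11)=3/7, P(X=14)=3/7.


E[X] = sum(x * P(x))
= -3*1/7 + 11*3/7 + 14*3/7
= 72/7

72/7


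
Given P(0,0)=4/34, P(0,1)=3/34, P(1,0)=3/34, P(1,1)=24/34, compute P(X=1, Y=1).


Read from table: P(X=1, Y=1) = 24/34 = 12/17

12/17


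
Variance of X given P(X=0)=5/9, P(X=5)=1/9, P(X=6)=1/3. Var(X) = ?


E[X] = 23/9, E[X^2] = 133/9
Var(X) = E[X^2] - (E[X])^2 = 133/9 - (23/9)^2 = 668/81

668/81


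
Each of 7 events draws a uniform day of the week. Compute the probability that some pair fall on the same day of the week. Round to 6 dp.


P(all different) = prod((7-i)/7 for i=0..6) = 0.006120
P(at least one match) = 1 - 0.006120 = 0.993880

0.993880


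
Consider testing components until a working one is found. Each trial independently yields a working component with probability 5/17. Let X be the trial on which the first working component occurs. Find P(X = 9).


P(X=9) = (1-p)^8 * p = (12/17)^8 * 5/17
= 429981696/6975757441 * 5/17 = 2149908480/118587876497

2149908480/118587876497


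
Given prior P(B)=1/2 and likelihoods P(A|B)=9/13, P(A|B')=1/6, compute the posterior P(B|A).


P(A) = P(A|B)P(B) + P(A|B')P(B') = 9/13*1/2 + 1/6*1/2 = 67/156
P(B|A) = P(A|B)P(B)/P(A) = (9/26)/(67/156) = 54/67

54/67


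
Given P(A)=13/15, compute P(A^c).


P(A') = 1 - P(A) = 1 - 13/15 = 2/15

2/15


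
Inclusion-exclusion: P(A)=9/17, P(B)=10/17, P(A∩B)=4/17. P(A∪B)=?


P(A∪B) = P(A) + P(B) - P(A∩B)
= 9/17 + 10/17 - 4/17 = 15/17

15/17


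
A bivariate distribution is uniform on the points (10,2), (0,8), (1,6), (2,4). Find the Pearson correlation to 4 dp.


Cov(X,Y) = -7.7500, Var(X) = 15.6875, Var(Y) = 5.0000
rho = Cov/(sqrt(VarX)*sqrt(VarY)) = -0.8751

-0.8751


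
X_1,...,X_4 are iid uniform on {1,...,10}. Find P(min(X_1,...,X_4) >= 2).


P(min >= 2) = P(all X_i >= 2) = (P(X_1 >= 2))^4
= (9/10)^4 = 6561/10000

6561/10000


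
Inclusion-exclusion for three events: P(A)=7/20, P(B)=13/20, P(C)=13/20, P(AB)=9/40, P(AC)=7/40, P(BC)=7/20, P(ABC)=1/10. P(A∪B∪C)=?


P(A∪B∪C) = P(A)+P(B)+P(C) - P(AB)-P(AC)-P(BC) + P(ABC)
= 7/20+13/20+13/20 - 9/40-7/40-7/20 + 1/10
= 1

1


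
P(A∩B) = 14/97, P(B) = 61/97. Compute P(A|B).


P(A|B) = P(A∩B)/P(B) = (14/97)/(61/97) = 14/61

14/61


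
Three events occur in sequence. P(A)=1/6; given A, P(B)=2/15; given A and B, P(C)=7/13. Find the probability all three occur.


P(A∩B∩C) = P(A) * P(B|A) * P(C|A∩B)
= 1/6 * 2/15 * 7/13
= 1/45 * 7/13 = 7/585

7/585


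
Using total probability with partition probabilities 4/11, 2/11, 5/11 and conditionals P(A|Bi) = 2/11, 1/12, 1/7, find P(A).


P(A) = P(A|B1)P(B1) + P(A|B2)P(B2) + P(A|B3)P(B3)
= 2/11*4/11 + 1/12*2/11 + 1/7*5/11
= 8/121 + 1/66 + 5/77 = 743/5082

743/5082


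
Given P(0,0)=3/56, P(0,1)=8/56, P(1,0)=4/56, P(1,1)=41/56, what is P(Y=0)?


P(Y=0) = P(0,0)+P(1,0) = 3/56 + 4/56 = 7/56 = 1/8

1/8


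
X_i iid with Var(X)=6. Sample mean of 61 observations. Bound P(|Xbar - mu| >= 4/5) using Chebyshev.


Var(Xbar) = Var(X)/n = 6/61
Chebyshev: P(|Xbar-mu| >= 4/5) <= Var(Xbar)/(4/5)^2 = (6/61)/(16/25) = 75/488

75/488


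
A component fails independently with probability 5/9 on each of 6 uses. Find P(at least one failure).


P(at least one) = 1 - P(none)
P(none) = (1 - 5/9)^6 = (4/9)^6 = 4096/531441
P(at least one) = 1 - 4096/531441 = 527345/531441

527345/531441


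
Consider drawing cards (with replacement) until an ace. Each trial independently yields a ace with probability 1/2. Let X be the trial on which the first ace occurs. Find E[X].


For geometric (trials until first success), E[X] = 1/p = 1/(1/2) = 2

2


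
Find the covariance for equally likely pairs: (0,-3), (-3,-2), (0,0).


E[X]=-1, E[Y]=-5/3, E[XY]=2
Cov(X,Y) = E[XY] - E[X]E[Y] = 2 + 1*-5/3 = 1/3

1/3


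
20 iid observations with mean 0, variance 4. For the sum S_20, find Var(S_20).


By independence, Var(S_n) = n*Var(X_1) = 20*4 = 80

80


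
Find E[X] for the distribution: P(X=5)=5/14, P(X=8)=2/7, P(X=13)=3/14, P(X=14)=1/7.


E[X] = sum(x * P(x))
= 5*5/14 + 8*2/7 + 13*3/14 + 14*1/7
= 62/7

62/7


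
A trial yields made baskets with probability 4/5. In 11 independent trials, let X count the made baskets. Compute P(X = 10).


P(X=10) = C(11,10) * p^10 * (1-p)^1
= 11 * 1048576/9765625 * 1/5
= 11534336/48828125

11534336/48828125


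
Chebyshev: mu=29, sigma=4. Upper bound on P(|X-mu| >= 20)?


k = 20/4 = 5
Chebyshev: P(|X-mu| >= k*sigma) <= 1/k^2 = 1/5^2 = 1/25

1/25


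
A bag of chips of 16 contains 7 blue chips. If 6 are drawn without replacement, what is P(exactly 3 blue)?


P(X=3) = C(7,3)*C(9,3) / C(16,6)
= 35*84 / 8008
= 2940/8008 = 105/286

105/286


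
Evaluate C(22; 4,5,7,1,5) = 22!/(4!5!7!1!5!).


22! = 1124000727777607680000
Denominator: 4!=24 * 5!=120 * 7!=5040 * 1!=1 * 5!=120
Coefficient = 1124000727777607680000 / 1741824000 = 645300976320

645300976320


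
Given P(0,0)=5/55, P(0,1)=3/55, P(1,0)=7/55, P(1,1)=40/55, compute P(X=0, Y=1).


Read from table: P(X=0, Y=1) = 3/55

3/55


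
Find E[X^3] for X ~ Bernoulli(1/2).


For Bernoulli: X in {0,1}
E[X^3] = 0^3*(1-1/2) + 1^3*1/2 = 1/2

1/2


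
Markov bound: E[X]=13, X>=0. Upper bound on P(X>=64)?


Markov: P(X >= a) <= E[X]/a
P(X >= 64) <= 13/64

13/64


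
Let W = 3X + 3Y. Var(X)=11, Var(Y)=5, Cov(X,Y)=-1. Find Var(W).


Var(3X + 3Y) = 3^2*Var(X) + 3^2*Var(Y) + 2*3*3*Cov(X,Y)
= 9*11 + 9*5 + 18*(-1)
= 99 + 45 - 18 = 126

126


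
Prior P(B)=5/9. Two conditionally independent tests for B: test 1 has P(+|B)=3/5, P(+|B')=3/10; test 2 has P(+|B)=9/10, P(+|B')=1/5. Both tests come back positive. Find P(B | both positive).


After test 1: P(+) = 3/5*5/9 + 3/10*4/9 = 7/15
P(B|+) = (1/3)/(7/15) = 5/7
After test 2 (use post1 as new prior): P(+) = 9/10*5/7 + 1/5*2/7 = 7/10
P(B|+,+) = (9/14)/(7/10) = 45/49

45/49


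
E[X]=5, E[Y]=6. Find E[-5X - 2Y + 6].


E[-5X - 2Y + 6] = -5*E[X] - 2*E[Y] + 6
= (-5)*(5) + (-2)*(6) + (6)
= -25 - 12 + 6 = -31

-31


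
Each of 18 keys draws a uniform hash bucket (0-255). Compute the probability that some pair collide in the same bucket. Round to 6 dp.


P(all different) = prod((256-i)/256 for i=0..17) = 0.542396
P(at least one match) = 1 - 0.542396 = 0.457604

0.457604


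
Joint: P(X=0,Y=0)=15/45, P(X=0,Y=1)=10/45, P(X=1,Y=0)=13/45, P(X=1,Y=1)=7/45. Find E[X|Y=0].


P(Y=0) = 28/45
E[X|Y=0] = (0*15 + 1*13)/28 = 13/28

13/28


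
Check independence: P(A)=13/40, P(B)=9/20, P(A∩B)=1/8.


P(A)*P(B) = 13/40*9/20 = 117/800
P(A∩B) = 1/8 != 117/800, so not independent

No, A and B are not independent


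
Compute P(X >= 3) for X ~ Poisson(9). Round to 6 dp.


P(X>=3) = 1 - P(X<=2) = 1 - (e^(-9)*9^0/0! + e^(-9)*9^1/1! + e^(-9)*9^2/2!)
≈ 1 - (0.0001234098 + 0.0011106882 + 0.0049980971)
= 1 - 0.0062321951 = 0.9937678049
≈ 0.993768

0.993768


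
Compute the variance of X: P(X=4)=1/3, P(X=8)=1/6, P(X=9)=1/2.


E[X] = 43/6, E[X^2] = 113/2
Var(X) = E[X^2] - (E[X])^2 = 113/2 - (43/6)^2 = 185/36

185/36


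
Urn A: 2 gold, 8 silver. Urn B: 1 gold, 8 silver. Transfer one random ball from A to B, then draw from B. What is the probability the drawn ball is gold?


P(transfer gold) = 2/10 = 1/5; P(transfer silver) = 4/5
If gold transferred: Urn II has 2 gold of 10, so P(gold|gold moved) = 1/5
If silver transferred: Urn II has 1 gold of 10, so P(gold|silver moved) = 1/10
By total probability: P(gold) = 1/5*1/5 + 4/5*1/10 = 3/25

3/25


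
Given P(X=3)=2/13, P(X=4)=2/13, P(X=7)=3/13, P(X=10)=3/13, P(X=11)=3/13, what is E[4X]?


E[4X] = sum(g(x)*P(x))
= 12*2/13 + 16*2/13 + 28*3/13 + 40*3/13 + 44*3/13
= 392/13

392/13


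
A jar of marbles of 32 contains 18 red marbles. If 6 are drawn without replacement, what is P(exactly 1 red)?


P(X=1) = C(18,1)*C(14,5) / C(32,6)
= 18*2002 / 906192
= 36036/906192 = 143/3596

143/3596


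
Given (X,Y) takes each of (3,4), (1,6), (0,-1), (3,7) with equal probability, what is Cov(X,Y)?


E[X]=7/4, E[Y]=4, E[XY]=39/4
Cov(X,Y) = E[XY] - E[X]E[Y] = 39/4 - 7/4*4 = 11/4

11/4


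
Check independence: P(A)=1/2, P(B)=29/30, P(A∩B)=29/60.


P(A)*P(B) = 1/2*29/30 = 29/60
P(A∩B) = 29/60, which equals P(A)P(B), so independent

Yes, A and B are independent


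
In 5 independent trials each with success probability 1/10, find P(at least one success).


P(at least one) = 1 - P(none)
P(none) = (1 - 1/10)^5 = (9/10)^5 = 59049/100000
P(at least one) = 1 - 59049/100000 = 40951/100000

40951/100000


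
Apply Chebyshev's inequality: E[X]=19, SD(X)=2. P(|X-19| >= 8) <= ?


k = 8/2 = 4
Chebyshev: P(|X-mu| >= k*sigma) <= 1/k^2 = 1/4^2 = 1/16

1/16


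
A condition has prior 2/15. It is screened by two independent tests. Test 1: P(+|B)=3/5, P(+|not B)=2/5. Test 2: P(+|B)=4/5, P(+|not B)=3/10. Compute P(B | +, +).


After test 1: P(+) = 3/5*2/15 + 2/5*13/15 = 32/75
P(B|+) = (2/25)/(32/75) = 3/16
After test 2 (use post1 as new prior): P(+) = 4/5*3/16 + 3/10*13/16 = 63/160
P(B|+,+) = (3/20)/(63/160) = 8/21

8/21


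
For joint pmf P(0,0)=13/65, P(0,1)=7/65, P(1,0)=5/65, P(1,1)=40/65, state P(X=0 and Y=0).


Read from table: P(X=0, Y=0) = 13/65 = 1/5

1/5


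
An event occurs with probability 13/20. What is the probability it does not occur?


P(A') = 1 - P(A) = 1 - 13/20 = 7/20

7/20


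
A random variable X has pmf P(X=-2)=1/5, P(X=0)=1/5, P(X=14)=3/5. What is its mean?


E[X] = sum(x * P(x))
= -2*1/5 + 0*1/5 + 14*3/5
= 8

8


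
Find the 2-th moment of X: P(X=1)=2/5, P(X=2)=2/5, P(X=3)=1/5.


E[X^2] = sum(x^2 * P(x))
= 1*2/5 + 4*2/5 + 9*1/5
= 19/5

19/5


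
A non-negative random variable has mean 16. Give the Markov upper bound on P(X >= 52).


Markov: P(X >= a) <= E[X]/a
P(X >= 52) <= 16/52 = 4/13

4/13


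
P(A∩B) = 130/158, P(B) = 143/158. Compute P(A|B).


P(A|B) = P(A∩B)/P(B) = (130/158)/(143/158) = 130/143 = 10/11

10/11


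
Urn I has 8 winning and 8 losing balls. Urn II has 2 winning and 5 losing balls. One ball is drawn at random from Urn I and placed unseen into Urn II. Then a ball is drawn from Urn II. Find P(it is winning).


P(transfer winning) = 8/16 = 1/2; P(transfer losing) = 1/2
If winning transferred: Urn II has 3 winning of 8, so P(winning|winning moved) = 3/8
If losing transferred: Urn II has 2 winning of 8, so P(winning|losing moved) = 1/4
By total probability: P(winning) = 1/2*3/8 + 1/2*1/4 = 5/16

5/16


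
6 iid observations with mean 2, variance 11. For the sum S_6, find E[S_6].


E[S_n] = n*E[X_1] = 6*2 = 12

12


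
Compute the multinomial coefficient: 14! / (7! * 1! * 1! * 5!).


14! = 87178291200
Denominator: 7!=5040 * 1!=1 * 1!=1 * 5!=120
Coefficient = 87178291200 / 604800 = 144144

144144


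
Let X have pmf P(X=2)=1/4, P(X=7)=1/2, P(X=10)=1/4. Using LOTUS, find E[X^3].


E[X^3] = sum(g(x)*P(x))
= 8*1/4 + 343*1/2 + 1000*1/4
= 847/2

847/2


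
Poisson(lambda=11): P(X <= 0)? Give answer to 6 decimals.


P(X<=0) = e^(-11)*11^0/0!
≈ 0.0000167017
≈ 0.000017

0.000017


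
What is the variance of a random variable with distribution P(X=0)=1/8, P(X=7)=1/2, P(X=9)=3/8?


E[X] = 55/8, E[X^2] = 439/8
Var(X) = E[X^2] - (E[X])^2 = 439/8 - (55/8)^2 = 487/64

487/64


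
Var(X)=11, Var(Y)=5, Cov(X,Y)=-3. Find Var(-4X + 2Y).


Var(-4X + 2Y) = (-4)^2*Var(X) + 2^2*Var(Y) + 2*(-4)*2*Cov(X,Y)
= 16*11 + 4*5 - 16*(-3)
= 176 + 20 + 48 = 244

244


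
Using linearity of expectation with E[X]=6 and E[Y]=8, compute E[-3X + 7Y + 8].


E[-3X + 7Y + 8] = -3*E[X] + 7*E[Y] + 8
= (-3)*(6) + (7)*(8) + (8)
= -18 + 56 + 8 = 46

46


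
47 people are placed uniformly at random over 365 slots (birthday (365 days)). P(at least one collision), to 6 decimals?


P(all different) = prod((365-i)/365 for i=0..46) = 0.045226
P(at least one match) = 1 - 0.045226 = 0.954774

0.954774


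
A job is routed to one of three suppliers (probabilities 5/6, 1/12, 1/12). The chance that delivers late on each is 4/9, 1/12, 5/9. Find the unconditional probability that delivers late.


P(A) = P(A|B1)P(B1) + P(A|B2)P(B2) + P(A|B3)P(B3)
= 4/9*5/6 + 1/12*1/12 + 5/9*1/12
= 10/27 + 1/144 + 5/108 = 61/144

61/144


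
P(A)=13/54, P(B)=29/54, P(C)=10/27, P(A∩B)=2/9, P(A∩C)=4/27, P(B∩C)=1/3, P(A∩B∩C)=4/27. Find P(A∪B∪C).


P(A∪B∪C) = P(A)+P(B)+P(C) - P(AB)-P(AC)-P(BC) + P(ABC)
= 13/54+29/54+10/27 - 2/9-4/27-1/3 + 4/27
= 16/27

16/27


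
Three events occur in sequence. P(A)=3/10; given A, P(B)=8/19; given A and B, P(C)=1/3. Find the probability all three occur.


P(A∩B∩C) = P(A) * P(B|A) * P(C|A∩B)
= 3/10 * 8/19 * 1/3
= 12/95 * 1/3 = 4/95

4/95


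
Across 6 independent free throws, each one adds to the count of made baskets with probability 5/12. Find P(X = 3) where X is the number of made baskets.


P(X=3) = C(6,3) * p^3 * (1-p)^3
= 20 * 125/1728 * 343/1728
= 214375/746496

214375/746496


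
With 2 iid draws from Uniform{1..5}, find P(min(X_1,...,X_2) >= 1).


P(min >= 1) = P(all X_i >= 1) = (P(X_1 >= 1))^2
= (5/5)^2 = 1^2 = 1

1


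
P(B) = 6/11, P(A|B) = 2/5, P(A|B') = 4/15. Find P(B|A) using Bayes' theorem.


P(A) = P(A|B)P(B) + P(A|B')P(B') = 2/5*6/11 + 4/15*5/11 = 56/165
P(B|A) = P(A|B)P(B)/P(A) = (12/55)/(56/165) = 9/14

9/14


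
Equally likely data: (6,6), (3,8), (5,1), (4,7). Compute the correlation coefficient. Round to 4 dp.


Cov(X,Y) = -1.5000, Var(X) = 1.2500, Var(Y) = 7.2500
rho = Cov/(sqrt(VarX)*sqrt(VarY)) = -0.4983

-0.4983


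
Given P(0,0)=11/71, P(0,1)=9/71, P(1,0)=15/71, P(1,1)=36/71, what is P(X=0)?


P(X=0) = P(0,0)+P(0,1) = 11/71 + 9/71 = 20/71

20/71


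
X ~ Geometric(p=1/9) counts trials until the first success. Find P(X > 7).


P(X > 7) = P(first 7 trials all fail) = (1-p)^7 = (8/9)^7 = 2097152/4782969

2097152/4782969


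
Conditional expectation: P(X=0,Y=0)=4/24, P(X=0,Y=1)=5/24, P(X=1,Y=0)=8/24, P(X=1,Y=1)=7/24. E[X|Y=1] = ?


P(Y=1) = 12/24
E[X|Y=1] = (0*5 + 1*7)/12 = 7/12

7/12


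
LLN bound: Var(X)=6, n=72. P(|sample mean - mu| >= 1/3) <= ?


Var(Xbar) = Var(X)/n = 6/72
Chebyshev: P(|Xbar-mu| >= 1/3) <= Var(Xbar)/(1/3)^2 = (1/12)/(1/9) = 3/4

3/4


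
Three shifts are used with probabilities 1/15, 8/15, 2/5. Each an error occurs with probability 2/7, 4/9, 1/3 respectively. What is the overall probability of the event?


P(A) = P(A|B1)P(B1) + P(A|B2)P(B2) + P(A|B3)P(B3)
= 2/7*1/15 + 4/9*8/15 + 1/3*2/5
= 2/105 + 32/135 + 2/15 = 368/945

368/945


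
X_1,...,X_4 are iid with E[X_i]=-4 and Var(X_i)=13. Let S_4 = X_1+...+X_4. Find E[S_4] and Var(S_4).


E[S_n] = n*mu = 4*-4 = -16
Var(S_n) = n*sigma^2 = 4*13 = 52

E[S_4]=-16, Var(S_4)=52


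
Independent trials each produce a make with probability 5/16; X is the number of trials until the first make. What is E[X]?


For geometric (trials until first success), E[X] = 1/p = 1/(5/16) = 16/5

16/5


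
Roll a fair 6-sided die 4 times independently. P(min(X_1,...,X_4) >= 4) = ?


P(min >= 4) = P(all X_i >= 4) = (P(X_1 >= 4))^4
= (3/6)^4 = (1/2)^4 = 1/16

1/16


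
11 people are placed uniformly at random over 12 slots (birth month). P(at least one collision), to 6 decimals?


P(all different) = prod((12-i)/12 for i=0..10) = 0.000645
P(at least one match) = 1 - 0.000645 = 0.999355

0.999355


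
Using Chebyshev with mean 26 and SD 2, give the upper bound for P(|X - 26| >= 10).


k = 10/2 = 5
Chebyshev: P(|X-mu| >= k*sigma) <= 1/k^2 = 1/5^2 = 1/25

1/25


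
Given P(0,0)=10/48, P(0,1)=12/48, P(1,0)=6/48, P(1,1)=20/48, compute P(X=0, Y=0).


Read from table: P(X=0, Y=0) = 10/48 = 5/24

5/24


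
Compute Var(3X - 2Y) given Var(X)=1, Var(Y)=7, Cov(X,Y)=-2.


Var(3X - 2Y) = 3^2*Var(X) + (-2)^2*Var(Y) + 2*3*(-2)*Cov(X,Y)
= 9*1 + 4*7 - 12*(-2)
= 9 + 28 + 24 = 61

61


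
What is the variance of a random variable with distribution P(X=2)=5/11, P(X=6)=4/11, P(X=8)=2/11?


E[X] = 50/11, E[X^2] = 292/11
Var(X) = E[X^2] - (E[X])^2 = 292/11 - (50/11)^2 = 712/121

712/121


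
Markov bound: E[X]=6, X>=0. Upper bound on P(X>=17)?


Markov: P(X >= a) <= E[X]/a
P(X >= 17) <= 6/17

6/17


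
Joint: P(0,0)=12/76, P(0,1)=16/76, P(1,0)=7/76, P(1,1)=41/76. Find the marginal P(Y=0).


P(Y=0) = P(0,0)+P(1,0) = 12/76 + 7/76 = 19/76 = 1/4

1/4


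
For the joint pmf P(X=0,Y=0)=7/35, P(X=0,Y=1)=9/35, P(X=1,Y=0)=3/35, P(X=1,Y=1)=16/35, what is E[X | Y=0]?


P(Y=0) = 10/35
E[X|Y=0] = (0*7 + 1*3)/10 = 3/10

3/10


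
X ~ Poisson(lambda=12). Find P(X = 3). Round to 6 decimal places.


P(X=3) = e^(-12) * 12^3 / 3!
≈ 0.000006144212353 * 1728 / 6
≈ 0.001770

0.001770


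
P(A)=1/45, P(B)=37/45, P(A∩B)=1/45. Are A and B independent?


P(A)*P(B) = 1/45*37/45 = 37/2025
P(A∩B) = 1/45 != 37/2025, so not independent

No, A and B are not independent


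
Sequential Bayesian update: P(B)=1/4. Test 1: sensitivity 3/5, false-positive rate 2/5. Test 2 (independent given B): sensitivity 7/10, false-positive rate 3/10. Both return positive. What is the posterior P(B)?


After test 1: P(+) = 3/5*1/4 + 2/5*3/4 = 9/20
P(B|+) = (3/20)/(9/20) = 1/3
After test 2 (use post1 as new prior): P(+) = 7/10*1/3 + 3/10*2/3 = 13/30
P(B|+,+) = (7/30)/(13/30) = 7/13

7/13


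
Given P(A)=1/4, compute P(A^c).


P(A') = 1 - P(A) = 1 - 1/4 = 3/4

3/4


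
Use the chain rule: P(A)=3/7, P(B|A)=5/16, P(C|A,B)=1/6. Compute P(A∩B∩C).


P(A∩B∩C) = P(A) * P(B|A) * P(C|A∩B)
= 3/7 * 5/16 * 1/6
= 15/112 * 1/6 = 5/224

5/224


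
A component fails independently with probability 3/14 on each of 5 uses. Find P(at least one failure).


P(at least one) = 1 - P(none)
P(none) = (1 - 3/14)^5 = (11/14)^5 = 161051/537824
P(at least one) = 1 - 161051/537824 = 376773/537824

376773/537824


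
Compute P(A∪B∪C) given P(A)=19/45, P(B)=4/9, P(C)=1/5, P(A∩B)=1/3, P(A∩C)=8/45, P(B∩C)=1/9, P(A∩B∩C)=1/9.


P(A∪B∪C) = P(A)+P(B)+P(C) - P(AB)-P(AC)-P(BC) + P(ABC)
= 19/45+4/9+1/5 - 1/3-8/45-1/9 + 1/9
= 5/9

5/9


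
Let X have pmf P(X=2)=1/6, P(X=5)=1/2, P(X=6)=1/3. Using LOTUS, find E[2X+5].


E[2X+5] = sum(g(x)*P(x))
= 9*1/6 + 15*1/2 + 17*1/3
= 44/3

44/3


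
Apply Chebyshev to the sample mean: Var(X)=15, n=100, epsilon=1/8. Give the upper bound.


Var(Xbar) = Var(X)/n = 15/100
Chebyshev: P(|Xbar-mu| >= 1/8) <= Var(Xbar)/(1/8)^2 = (3/20)/(1/64) = 48/5
Bound exceeds 1, so trivial bound: 1

1


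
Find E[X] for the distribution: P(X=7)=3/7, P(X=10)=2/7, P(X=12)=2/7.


E[X] = sum(x * P(x))
= 7*3/7 + 10*2/7 + 12*2/7
= 65/7

65/7


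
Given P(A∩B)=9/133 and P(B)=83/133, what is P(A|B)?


P(A|B) = P(A∩B)/P(B) = (9/133)/(83/133) = 9/83

9/83


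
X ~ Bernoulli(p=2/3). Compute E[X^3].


For Bernoulli: X in {0,1}
E[X^3] = 0^3*(1-2/3) + 1^3*2/3 = 2/3

2/3


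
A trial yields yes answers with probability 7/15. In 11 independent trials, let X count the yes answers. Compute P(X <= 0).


P(X<=0) = P(X=0)
= 8589934592/8649755859375
= 8589934592/8649755859375

8589934592/8649755859375


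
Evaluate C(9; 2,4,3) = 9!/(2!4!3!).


9! = 362880
Denominator: 2!=2 * 4!=24 * 3!=6
Coefficient = 362880 / 288 = 1260

1260


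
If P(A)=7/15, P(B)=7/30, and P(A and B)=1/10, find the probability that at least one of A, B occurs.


P(A∪B) = P(A) + P(B) - P(A∩B)
= 7/15 + 7/30 - 1/10 = 3/5

3/5


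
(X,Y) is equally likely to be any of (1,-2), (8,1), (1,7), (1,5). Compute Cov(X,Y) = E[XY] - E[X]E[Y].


E[X]=11/4, E[Y]=11/4, E[XY]=9/2
Cov(X,Y) = E[XY] - E[X]E[Y] = 9/2 - 11/4*11/4 = -49/16

-49/16


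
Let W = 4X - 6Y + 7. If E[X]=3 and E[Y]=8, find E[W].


E[4X - 6Y + 7] = 4*E[X] - 6*E[Y] + 7
= (4)*(3) + (-6)*(8) + (7)
= 12 - 48 + 7 = -29

-29


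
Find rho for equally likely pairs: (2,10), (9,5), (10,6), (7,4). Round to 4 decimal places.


Cov(X,Y) = -5.5000, Var(X) = 9.5000, Var(Y) = 5.1875
rho = Cov/(sqrt(VarX)*sqrt(VarY)) = -0.7835

-0.7835


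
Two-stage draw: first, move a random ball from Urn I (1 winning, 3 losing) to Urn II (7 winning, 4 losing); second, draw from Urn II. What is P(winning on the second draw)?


P(transfer winning) = 1/4; P(transfer losing) = 3/4
If winning transferred: Urn II has 8 winning of 12, so P(winning|winning moved) = 2/3
If losing transferred: Urn II has 7 winning of 12, so P(winning|losing moved) = 7/12
By total probability: P(winning) = 1/4*2/3 + 3/4*7/12 = 29/48

29/48


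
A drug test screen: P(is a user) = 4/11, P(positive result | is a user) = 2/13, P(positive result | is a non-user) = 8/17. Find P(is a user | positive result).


P(A) = P(A|B)P(B) + P(A|B')P(B') = 2/13*4/11 + 8/17*7/11 = 864/2431
P(B|A) = P(A|B)P(B)/P(A) = (8/143)/(864/2431) = 17/108

17/108


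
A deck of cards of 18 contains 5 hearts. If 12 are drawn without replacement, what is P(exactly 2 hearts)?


P(X=2) = C(5,2)*C(13,10) / C(18,12)
= 10*286 / 18564
= 2860/18564 = 55/357

55/357


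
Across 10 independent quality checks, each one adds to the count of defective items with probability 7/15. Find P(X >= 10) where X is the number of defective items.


P(X>=10) = P(X=10)
= 282475249/576650390625
= 282475249/576650390625

282475249/576650390625


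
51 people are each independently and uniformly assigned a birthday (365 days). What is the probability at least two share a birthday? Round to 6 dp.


P(all different) = prod((365-i)/365 for i=0..50) = 0.025568
P(at least one match) = 1 - 0.025568 = 0.974432

0.974432


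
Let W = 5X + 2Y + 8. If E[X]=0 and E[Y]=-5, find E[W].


E[5X + 2Y + 8] = 5*E[X] + 2*E[Y] + 8
= (5)*(0) + (2)*(-5) + (8)
= 0 - 10 + 8 = -2

-2


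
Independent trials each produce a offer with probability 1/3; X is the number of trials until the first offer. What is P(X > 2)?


P(X > 2) = P(first 2 trials all fail) = (1-p)^2 = (2/3)^2 = 4/9

4/9


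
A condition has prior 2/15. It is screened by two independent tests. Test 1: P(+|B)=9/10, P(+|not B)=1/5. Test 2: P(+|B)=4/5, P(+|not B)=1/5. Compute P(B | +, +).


After test 1: P(+) = 9/10*2/15 + 1/5*13/15 = 22/75
P(B|+) = (3/25)/(22/75) = 9/22
After test 2 (use post1 as new prior): P(+) = 4/5*9/22 + 1/5*13/22 = 49/110
P(B|+,+) = (18/55)/(49/110) = 36/49

36/49


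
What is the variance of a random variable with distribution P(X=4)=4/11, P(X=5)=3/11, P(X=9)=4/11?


E[X] = 67/11, E[X^2] = 463/11
Var(X) = E[X^2] - (E[X])^2 = 463/11 - (67/11)^2 = 604/121

604/121


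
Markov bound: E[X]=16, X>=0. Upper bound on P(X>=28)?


Markov: P(X >= a) <= E[X]/a
P(X >= 28) <= 16/28 = 4/7

4/7


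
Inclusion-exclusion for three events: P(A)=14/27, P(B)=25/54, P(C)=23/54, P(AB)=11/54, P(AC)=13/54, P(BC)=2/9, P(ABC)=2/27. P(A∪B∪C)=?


P(A∪B∪C) = P(A)+P(B)+P(C) - P(AB)-P(AC)-P(BC) + P(ABC)
= 14/27+25/54+23/54 - 11/54-13/54-2/9 + 2/27
= 22/27

22/27


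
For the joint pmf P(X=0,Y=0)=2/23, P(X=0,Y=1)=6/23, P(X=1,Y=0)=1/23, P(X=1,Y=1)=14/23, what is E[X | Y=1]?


P(Y=1) = 20/23
E[X|Y=1] = (0*6 + 1*14)/20 = 14/20 = 7/10

7/10


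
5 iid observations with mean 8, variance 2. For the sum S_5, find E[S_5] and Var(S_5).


E[S_n] = n*mu = 5*8 = 40
Var(S_n) = n*sigma^2 = 5*2 = 10

E[S_5]=40, Var(S_5)=10


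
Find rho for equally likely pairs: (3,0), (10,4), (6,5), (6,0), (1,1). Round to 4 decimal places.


Cov(X,Y) = 3.8000, Var(X) = 9.3600, Var(Y) = 4.4000
rho = Cov/(sqrt(VarX)*sqrt(VarY)) = 0.5921

0.5921


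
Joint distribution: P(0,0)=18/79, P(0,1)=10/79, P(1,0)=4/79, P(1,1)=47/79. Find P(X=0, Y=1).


Read from table: P(X=0, Y=1) = 10/79

10/79


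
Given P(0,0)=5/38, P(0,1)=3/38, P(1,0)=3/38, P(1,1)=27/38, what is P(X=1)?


P(X=1) = P(1,0)+P(1,1) = 3/38 + 27/38 = 30/38 = 15/19

15/19


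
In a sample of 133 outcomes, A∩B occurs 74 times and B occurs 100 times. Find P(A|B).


P(A|B) = P(A∩B)/P(B) = (74/133)/(100/133) = 74/100 = 37/50

37/50


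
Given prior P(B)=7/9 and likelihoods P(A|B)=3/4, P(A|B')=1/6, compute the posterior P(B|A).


P(A) = P(A|B)P(B) + P(A|B')P(B') = 3/4*7/9 + 1/6*2/9 = 67/108
P(B|A) = P(A|B)P(B)/P(A) = (7/12)/(67/108) = 63/67

63/67


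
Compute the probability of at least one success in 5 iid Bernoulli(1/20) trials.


P(at least one) = 1 - P(none)
P(none) = (1 - 1/20)^5 = (19/20)^5 = 2476099/3200000
P(at least one) = 1 - 2476099/3200000 = 723901/3200000

723901/3200000


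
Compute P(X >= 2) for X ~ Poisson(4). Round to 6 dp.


P(X>=2) = 1 - P(X<=1) = 1 - (e^(-4)*4^0/0! + e^(-4)*4^1/1!)
≈ 1 - (0.0183156389 + 0.0732625556)
= 1 - 0.0915781945 = 0.9084218055
≈ 0.908422

0.908422


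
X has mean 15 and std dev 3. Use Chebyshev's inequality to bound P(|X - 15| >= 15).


k = 15/3 = 5
Chebyshev: P(|X-mu| >= k*sigma) <= 1/k^2 = 1/5^2 = 1/25

1/25


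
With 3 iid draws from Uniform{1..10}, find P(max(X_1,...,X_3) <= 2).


P(max <= 2) = P(all X_i <= 2) = (P(X_1 <= 2))^3
= (2/10)^3 = (1/5)^3 = 1/125

1/125


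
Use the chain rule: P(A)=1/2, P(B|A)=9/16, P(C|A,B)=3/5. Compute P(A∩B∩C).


P(A∩B∩C) = P(A) * P(B|A) * P(C|A∩B)
= 1/2 * 9/16 * 3/5
= 9/32 * 3/5 = 27/160

27/160


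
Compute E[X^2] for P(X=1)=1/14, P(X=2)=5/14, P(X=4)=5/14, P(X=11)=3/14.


E[X^2] = sum(g(x)*P(x))
= 1*1/14 + 4*5/14 + 16*5/14 + 121*3/14
= 232/7

232/7


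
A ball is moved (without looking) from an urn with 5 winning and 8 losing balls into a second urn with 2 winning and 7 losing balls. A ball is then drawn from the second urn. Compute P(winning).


P(transfer winning) = 5/13; P(transfer losing) = 8/13
If winning transferred: Urn II has 3 winning of 10, so P(winning|winning moved) = 3/10
If losing transferred: Urn II has 2 winning of 10, so P(winning|losing moved) = 1/5
By total probability: P(winning) = 5/13*3/10 + 8/13*1/5 = 31/130

31/130


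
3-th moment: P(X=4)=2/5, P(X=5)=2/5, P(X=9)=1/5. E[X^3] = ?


E[X^3] = sum(x^3 * P(x))
= 64*2/5 + 125*2/5 + 729*1/5
= 1107/5

1107/5


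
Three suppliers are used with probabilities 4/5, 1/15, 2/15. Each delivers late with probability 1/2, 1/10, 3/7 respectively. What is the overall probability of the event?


P(A) = P(A|B1)P(B1) + P(A|B2)P(B2) + P(A|B3)P(B3)
= 1/2*4/5 + 1/10*1/15 + 3/7*2/15
= 2/5 + 1/150 + 2/35 = 487/1050

487/1050


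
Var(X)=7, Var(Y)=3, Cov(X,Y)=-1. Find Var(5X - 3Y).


Var(5X - 3Y) = 5^2*Var(X) + (-3)^2*Var(Y) + 2*5*(-3)*Cov(X,Y)
= 25*7 + 9*3 - 30*(-1)
= 175 + 27 + 30 = 232

232


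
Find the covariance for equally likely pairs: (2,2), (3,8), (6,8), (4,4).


E[X]=15/4, E[Y]=11/2, E[XY]=23
Cov(X,Y) = E[XY] - E[X]E[Y] = 23 - 15/4*11/2 = 19/8

19/8


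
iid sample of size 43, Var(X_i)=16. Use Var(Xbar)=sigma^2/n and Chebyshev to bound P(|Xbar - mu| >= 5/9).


Var(Xbar) = Var(X)/n = 16/43
Chebyshev: P(|Xbar-mu| >= 5/9) <= Var(Xbar)/(5/9)^2 = (16/43)/(25/81) = 1296/1075
Bound exceeds 1, so trivial bound: 1

1


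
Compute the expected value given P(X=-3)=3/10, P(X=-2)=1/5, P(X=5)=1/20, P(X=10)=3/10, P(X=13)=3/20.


E[X] = sum(x * P(x))
= -3*3/10 - 2*1/5 + 5*1/20 + 10*3/10 + 13*3/20
= 39/10

39/10


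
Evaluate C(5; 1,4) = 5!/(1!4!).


5! = 120
Denominator: 1!=1 * 4!=24
Coefficient = 120 / 24 = 5

5


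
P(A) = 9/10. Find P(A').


P(A') = 1 - P(A) = 1 - 9/10 = 1/10

1/10


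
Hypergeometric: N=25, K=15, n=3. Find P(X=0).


P(X=0) = C(15,0)*C(10,3) / C(25,3)
= 1*120 / 2300
= 120/2300 = 6/115

6/115


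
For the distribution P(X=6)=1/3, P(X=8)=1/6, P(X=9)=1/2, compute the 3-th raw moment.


E[X^3] = sum(x^3 * P(x))
= 216*1/3 + 512*1/6 + 729*1/2
= 3131/6

3131/6


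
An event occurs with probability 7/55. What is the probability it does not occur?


P(A') = 1 - P(A) = 1 - 7/55 = 48/55

48/55


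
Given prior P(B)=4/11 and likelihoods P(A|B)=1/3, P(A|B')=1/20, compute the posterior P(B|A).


P(A) = P(A|B)P(B) + P(A|B')P(B') = 1/3*4/11 + 1/20*7/11 = 101/660
P(B|A) = P(A|B)P(B)/P(A) = (4/33)/(101/660) = 80/101

80/101


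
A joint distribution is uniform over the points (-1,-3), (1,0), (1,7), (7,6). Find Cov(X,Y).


E[X]=2, E[Y]=5/2, E[XY]=13
Cov(X,Y) = E[XY] - E[X]E[Y] = 13 - 2*5/2 = 8

8


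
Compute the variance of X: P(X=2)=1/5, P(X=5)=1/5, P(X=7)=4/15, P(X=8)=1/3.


E[X] = 89/15, E[X^2] = 201/5
Var(X) = E[X^2] - (E[X])^2 = 201/5 - (89/15)^2 = 1124/225

1124/225


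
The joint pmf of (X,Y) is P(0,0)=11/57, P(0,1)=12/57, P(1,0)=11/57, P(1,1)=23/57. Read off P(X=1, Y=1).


Read from table: P(X=1, Y=1) = 23/57

23/57


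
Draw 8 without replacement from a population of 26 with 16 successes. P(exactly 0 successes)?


P(X=0) = C(16,0)*C(10,8) / C(26,8)
= 1*45 / 1562275
= 45/1562275 = 9/312455

9/312455


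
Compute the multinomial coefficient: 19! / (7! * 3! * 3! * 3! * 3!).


19! = 121645100408832000
Denominator: 7!=5040 * 3!=6 * 3!=6 * 3!=6 * 3!=6
Coefficient = 121645100408832000 / 6531840 = 18623404800

18623404800


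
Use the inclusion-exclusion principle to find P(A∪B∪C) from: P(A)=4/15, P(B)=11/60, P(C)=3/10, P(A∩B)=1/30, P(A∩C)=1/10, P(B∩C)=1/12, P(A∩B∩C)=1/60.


P(A∪B∪C) = P(A)+P(B)+P(C) - P(AB)-P(AC)-P(BC) + P(ABC)
= 4/15+11/60+3/10 - 1/30-1/10-1/12 + 1/60
= 11/20

11/20


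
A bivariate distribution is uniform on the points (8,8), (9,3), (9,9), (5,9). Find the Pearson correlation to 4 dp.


Cov(X,Y) = -1.9375, Var(X) = 2.6875, Var(Y) = 6.1875
rho = Cov/(sqrt(VarX)*sqrt(VarY)) = -0.4751

-0.4751


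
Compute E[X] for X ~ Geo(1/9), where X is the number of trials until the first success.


For geometric (trials until first success), E[X] = 1/p = 1/(1/9) = 9

9


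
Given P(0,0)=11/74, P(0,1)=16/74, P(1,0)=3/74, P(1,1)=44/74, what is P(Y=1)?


P(Y=1) = P(0,1)+P(1,1) = 16/74 + 44/74 = 60/74 = 30/37

30/37


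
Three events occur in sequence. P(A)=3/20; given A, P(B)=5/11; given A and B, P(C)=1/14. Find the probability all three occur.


P(A∩B∩C) = P(A) * P(B|A) * P(C|A∩B)
= 3/20 * 5/11 * 1/14
= 3/44 * 1/14 = 3/616

3/616


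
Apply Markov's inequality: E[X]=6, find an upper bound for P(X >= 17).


Markov: P(X >= a) <= E[X]/a
P(X >= 17) <= 6/17

6/17


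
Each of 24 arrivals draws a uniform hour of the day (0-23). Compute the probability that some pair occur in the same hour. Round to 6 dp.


P(all different) = prod((24-i)/24 for i=0..23) = 0.000000
P(at least one match) = 1 - 0.000000 = 1.000000

1.000000


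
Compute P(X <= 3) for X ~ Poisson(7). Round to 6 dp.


P(X<=3) = e^(-7)*7^0/0! + e^(-7)*7^1/1! + e^(-7)*7^2/2! + e^(-7)*7^3/3!
≈ 0.0009118820 + 0.0063831738 + 0.0223411082 + 0.0521292524
= 0.0817654164
≈ 0.081765

0.081765


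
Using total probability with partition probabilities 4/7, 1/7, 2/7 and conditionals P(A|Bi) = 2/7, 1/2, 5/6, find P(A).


P(A) = P(A|B1)P(B1) + P(A|B2)P(B2) + P(A|B3)P(B3)
= 2/7*4/7 + 1/2*1/7 + 5/6*2/7
= 8/49 + 1/14 + 5/21 = 139/294

139/294


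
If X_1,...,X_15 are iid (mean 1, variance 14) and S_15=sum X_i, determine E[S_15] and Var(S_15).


E[S_n] = n*mu = 15*1 = 15
Var(S_n) = n*sigma^2 = 15*14 = 210

E[S_15]=15, Var(S_15)=210


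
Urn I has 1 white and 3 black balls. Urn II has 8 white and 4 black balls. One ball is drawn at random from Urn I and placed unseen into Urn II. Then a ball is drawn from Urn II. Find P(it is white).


P(transfer white) = 1/4; P(transfer black) = 3/4
If white transferred: Urn II has 9 white of 13, so P(white|white moved) = 9/13
If black transferred: Urn II has 8 white of 13, so P(white|black moved) = 8/13
By total probability: P(white) = 1/4*9/13 + 3/4*8/13 = 33/52

33/52


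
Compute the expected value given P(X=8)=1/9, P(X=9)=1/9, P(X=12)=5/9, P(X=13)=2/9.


E[X] = sum(x * P(x))
= 8*1/9 + 9*1/9 + 12*5/9 + 13*2/9
= 103/9

103/9


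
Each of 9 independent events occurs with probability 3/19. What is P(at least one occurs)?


P(at least one) = 1 - P(none)
P(none) = (1 - 3/19)^9 = (16/19)^9 = 68719476736/322687697779
P(at least one) = 1 - 68719476736/322687697779 = 253968221043/322687697779

253968221043/322687697779


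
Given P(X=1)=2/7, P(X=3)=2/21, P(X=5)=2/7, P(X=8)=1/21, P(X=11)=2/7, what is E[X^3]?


E[X^3] = sum(g(x)*P(x))
= 1*2/7 + 27*2/21 + 125*2/7 + 512*1/21 + 1331*2/7
= 9308/21

9308/21


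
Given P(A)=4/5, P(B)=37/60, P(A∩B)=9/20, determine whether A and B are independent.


P(A)*P(B) = 4/5*37/60 = 37/75
P(A∩B) = 9/20 != 37/75, so not independent

No, A and B are not independent


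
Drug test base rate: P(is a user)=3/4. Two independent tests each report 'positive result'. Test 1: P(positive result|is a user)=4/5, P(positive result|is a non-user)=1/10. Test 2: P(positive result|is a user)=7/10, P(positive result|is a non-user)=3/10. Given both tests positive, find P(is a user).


After test 1: P(+) = 4/5*3/4 + 1/10*1/4 = 5/8
P(B|+) = (3/5)/(5/8) = 24/25
After test 2 (use post1 as new prior): P(+) = 7/10*24/25 + 3/10*1/25 = 171/250
P(B|+,+) = (84/125)/(171/250) = 56/57

56/57


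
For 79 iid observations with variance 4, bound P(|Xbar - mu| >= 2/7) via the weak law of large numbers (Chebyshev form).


Var(Xbar) = Var(X)/n = 4/79
Chebyshev: P(|Xbar-mu| >= 2/7) <= Var(Xbar)/(2/7)^2 = (4/79)/(4/49) = 49/79

49/79


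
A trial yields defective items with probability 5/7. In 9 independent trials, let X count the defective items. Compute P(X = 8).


P(X=8) = C(9,8) * p^8 * (1-p)^1
= 9 * 390625/5764801 * 2/7
= 7031250/40353607

7031250/40353607


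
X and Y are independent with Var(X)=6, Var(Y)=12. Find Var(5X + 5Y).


Independence => Cov(X,Y)=0
Var(5X + 5Y) = 5^2*Var(X) + 5^2*Var(Y)
= 25*6 + 25*12 = 450

450


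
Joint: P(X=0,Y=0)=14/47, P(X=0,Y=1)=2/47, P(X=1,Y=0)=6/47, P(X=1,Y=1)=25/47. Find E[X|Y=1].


P(Y=1) = 27/47
E[X|Y=1] = (0*2 + 1*25)/27 = 25/27

25/27
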